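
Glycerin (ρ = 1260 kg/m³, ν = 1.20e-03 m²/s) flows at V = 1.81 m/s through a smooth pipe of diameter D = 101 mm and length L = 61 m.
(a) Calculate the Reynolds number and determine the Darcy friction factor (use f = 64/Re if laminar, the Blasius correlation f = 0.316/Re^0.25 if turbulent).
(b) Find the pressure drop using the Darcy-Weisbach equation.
(a) Re = V·D/ν = 1.81·0.101/1.20e-03 = 152.34 → laminar (Re < 2300); f = 64/Re = 64/152.34 = 0.42011
(b) Darcy-Weisbach: ΔP = f·(L/D)·½ρV²/1000 = 0.42011·(61/0.101)·½·1260·1.81²/1000 = 523.7 kPa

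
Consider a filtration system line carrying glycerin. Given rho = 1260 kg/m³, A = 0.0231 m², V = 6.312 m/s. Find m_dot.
Formula: \dot{m} = \rho A V
m_dot = 1260·0.0231·6.312 = 183.7 kg/s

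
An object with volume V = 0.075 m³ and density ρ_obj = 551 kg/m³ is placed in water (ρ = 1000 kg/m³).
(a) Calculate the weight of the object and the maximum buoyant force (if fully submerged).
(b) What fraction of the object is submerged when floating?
(a) W=rho_obj*g*V=551*9.81*0.075=405.4 N; F_B(max)=rho*g*V=1000*9.81*0.075=735.8 N
(b) Floating fraction=rho_obj/rho=551/1000=0.551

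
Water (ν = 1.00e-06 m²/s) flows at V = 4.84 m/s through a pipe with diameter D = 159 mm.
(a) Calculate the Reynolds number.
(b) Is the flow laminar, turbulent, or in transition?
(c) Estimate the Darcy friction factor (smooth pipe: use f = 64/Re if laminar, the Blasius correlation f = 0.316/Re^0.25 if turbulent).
(a) Re = V·D/ν = 4.84·0.159/1.00e-06 = 769560
(b) Flow regime: turbulent (Re > 4000)
(c) Friction factor: f = 0.316/Re^0.25 = 0.316/769560^0.25 = 0.01067 (Blasius is strictly valid for Re ≲ 1e5; used here as the smooth-pipe estimate the problem specifies)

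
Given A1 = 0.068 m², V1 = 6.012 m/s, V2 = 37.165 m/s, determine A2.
Formula: V_2 = \frac{A_1 V_1}{A_2}
Substituting knowns: 37.165 = 0.068·6.012/A2
Solving for A2: A2 = 0.068·6.012/37.165 = 0.011 m²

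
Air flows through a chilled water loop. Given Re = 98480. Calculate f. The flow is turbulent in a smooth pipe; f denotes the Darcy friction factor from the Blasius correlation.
Formula: f = \frac{0.316}{Re^{0.25}}
f = 0.316/98480^0.25 = 0.01784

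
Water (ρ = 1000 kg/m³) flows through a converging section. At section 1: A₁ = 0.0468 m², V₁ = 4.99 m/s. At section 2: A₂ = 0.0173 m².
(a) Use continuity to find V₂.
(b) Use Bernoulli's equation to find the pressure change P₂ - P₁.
(a) Continuity: A₁V₁=A₂V₂ -> V₂=A₁V₁/A₂=0.0468*4.99/0.0173=13.50 m/s
(b) Bernoulli: P₂-P₁=0.5*rho*(V₁^2-V₂^2)/1000=0.5*1000*(4.99^2-13.50^2)/1000=-78.67 kPa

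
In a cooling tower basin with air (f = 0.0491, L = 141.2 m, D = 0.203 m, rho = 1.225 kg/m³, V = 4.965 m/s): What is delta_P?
Formula: \Delta P = f \frac{L}{D} \frac{\rho V^2}{2}
delta_P = 0.0491·(141.2/0.203)·0.5·1.225·4.965²/1000 = 0.5157 kPa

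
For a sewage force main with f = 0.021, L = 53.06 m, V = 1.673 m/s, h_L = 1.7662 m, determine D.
Formula: h_L = f \frac{L}{D} \frac{V^2}{2g}
Substituting knowns: 1.7662 = 0.021·(53.06/D)·1.673²/(2·9.81)
Solving for D: D = 0.021·53.06·1.673²/(2·9.81·1.7662) = 0.09 m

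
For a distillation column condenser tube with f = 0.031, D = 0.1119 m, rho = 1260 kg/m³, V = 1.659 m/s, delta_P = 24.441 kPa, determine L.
Formula: \Delta P = f \frac{L}{D} \frac{\rho V^2}{2}
Substituting knowns: 24.441 = 0.031·(L/0.1119)·0.5·1260·1.659²/1000
Solving for L: L = (24.441·1000)·0.1119/(0.031·0.5·1260·1.659²) = 50.88 m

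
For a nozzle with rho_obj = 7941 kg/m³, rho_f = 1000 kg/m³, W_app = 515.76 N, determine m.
Formula: W_{app} = mg\left(1 - \frac{\rho_f}{\rho_{obj}}\right)
Substituting knowns: 515.76 = m·9.81·(1 − 1000/7941)
Solving for m: m = 515.76/(9.81·(1 − 1000/7941)) = 60.15 kg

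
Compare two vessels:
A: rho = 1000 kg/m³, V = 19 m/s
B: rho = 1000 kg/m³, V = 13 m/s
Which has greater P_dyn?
P_dyn(A) = 180.5 kPa, P_dyn(B) = 84.5 kPa. Answer: A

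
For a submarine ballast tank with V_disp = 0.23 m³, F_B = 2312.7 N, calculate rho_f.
Formula: F_B = \rho_f g V_{disp}
Substituting knowns: 2312.7 = rho_f·9.81·0.23
Solving for rho_f: rho_f = 2312.7/(9.81·0.23) = 1025 kg/m³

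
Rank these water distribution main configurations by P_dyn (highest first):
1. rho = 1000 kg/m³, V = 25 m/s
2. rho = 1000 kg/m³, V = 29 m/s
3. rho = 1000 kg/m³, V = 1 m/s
Case 1: P_dyn = 312.5 kPa
Case 2: P_dyn = 420.5 kPa
Case 3: P_dyn = 0.5 kPa
Ranking (highest first): 2, 1, 3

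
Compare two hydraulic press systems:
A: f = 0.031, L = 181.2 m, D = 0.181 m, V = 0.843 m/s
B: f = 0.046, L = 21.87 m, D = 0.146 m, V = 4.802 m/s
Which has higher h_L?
h_L(A) = 1.124 m, h_L(B) = 8.098 m. Answer: B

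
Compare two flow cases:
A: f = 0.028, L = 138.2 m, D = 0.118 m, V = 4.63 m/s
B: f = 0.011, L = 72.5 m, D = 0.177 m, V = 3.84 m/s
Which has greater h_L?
h_L(A) = 35.83 m, h_L(B) = 3.386 m. Answer: A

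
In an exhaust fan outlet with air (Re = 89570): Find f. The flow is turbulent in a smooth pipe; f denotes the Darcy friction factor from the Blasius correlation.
Formula: f = \frac{0.316}{Re^{0.25}}
f = 0.316/89570^0.25 = 0.01827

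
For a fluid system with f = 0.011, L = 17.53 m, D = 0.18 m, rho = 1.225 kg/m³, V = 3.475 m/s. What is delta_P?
Formula: \Delta P = f \frac{L}{D} \frac{\rho V^2}{2}
delta_P = 0.011·(17.53/0.18)·0.5·1.225·3.475²/1000 = 0.007924 kPa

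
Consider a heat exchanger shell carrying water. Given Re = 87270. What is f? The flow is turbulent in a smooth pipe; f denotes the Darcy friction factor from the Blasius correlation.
Formula: f = \frac{0.316}{Re^{0.25}}
f = 0.316/87270^0.25 = 0.01839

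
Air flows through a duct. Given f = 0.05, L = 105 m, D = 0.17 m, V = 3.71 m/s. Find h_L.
Formula: h_L = f \frac{L}{D} \frac{V^2}{2g}
h_L = 0.05·(105/0.17)·3.71²/(2·9.81) = 21.67 m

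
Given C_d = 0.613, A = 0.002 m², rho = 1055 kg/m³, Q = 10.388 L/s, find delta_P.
Formula: Q = C_d A \sqrt{\frac{2 \Delta P}{\rho}}
Substituting knowns: 10.388 = 0.613·0.002·√(2·(delta_P·1000)/1055)·1000
Solving for delta_P: delta_P = ((10.388/1000)/(0.613·0.002))²·1055/2/1000 = 37.87 kPa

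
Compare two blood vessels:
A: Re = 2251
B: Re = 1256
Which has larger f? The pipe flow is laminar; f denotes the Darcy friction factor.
f(A) = 0.02843, f(B) = 0.05096. Answer: B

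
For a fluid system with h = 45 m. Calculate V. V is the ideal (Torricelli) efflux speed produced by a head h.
Formula: V = \sqrt{2 g h}
V = √(2·9.81·45) = 29.71 m/s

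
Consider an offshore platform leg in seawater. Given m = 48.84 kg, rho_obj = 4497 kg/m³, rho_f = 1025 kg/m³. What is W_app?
Formula: W_{app} = mg\left(1 - \frac{\rho_f}{\rho_{obj}}\right)
W_app = 48.84·9.81·(1 − 1025/4497) = 369.9 N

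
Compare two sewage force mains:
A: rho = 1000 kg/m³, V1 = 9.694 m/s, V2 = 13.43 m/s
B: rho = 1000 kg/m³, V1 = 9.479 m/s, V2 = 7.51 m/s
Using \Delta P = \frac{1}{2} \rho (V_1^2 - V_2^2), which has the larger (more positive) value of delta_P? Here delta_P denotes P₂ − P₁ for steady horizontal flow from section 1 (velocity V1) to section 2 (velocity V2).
delta_P(A) = -43.2 kPa, delta_P(B) = 16.73 kPa. Answer: B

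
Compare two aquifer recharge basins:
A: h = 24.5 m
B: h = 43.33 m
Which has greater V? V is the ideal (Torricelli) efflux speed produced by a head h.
V(A) = 21.92 m/s, V(B) = 29.16 m/s. Answer: B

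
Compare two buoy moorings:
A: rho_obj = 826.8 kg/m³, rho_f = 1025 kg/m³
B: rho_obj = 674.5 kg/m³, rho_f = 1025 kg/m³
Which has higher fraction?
fraction(A) = 0.8066, fraction(B) = 0.658. Answer: A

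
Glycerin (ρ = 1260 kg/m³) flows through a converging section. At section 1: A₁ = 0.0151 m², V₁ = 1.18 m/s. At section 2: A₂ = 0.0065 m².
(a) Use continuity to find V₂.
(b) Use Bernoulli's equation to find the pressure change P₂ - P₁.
(a) Continuity: A₁V₁=A₂V₂ -> V₂=A₁V₁/A₂=0.0151*1.18/0.0065=2.74 m/s
(b) Bernoulli: P₂-P₁=0.5*rho*(V₁^2-V₂^2)/1000=0.5*1260*(1.18^2-2.74^2)/1000=-3.853 kPa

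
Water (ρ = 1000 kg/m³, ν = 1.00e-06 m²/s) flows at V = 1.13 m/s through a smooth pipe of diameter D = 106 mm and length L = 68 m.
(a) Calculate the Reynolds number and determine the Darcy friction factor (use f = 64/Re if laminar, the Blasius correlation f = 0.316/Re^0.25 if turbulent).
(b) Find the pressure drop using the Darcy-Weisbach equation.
(a) Re = V·D/ν = 1.13·0.106/1.00e-06 = 119780 → turbulent (Re > 4000); f = 0.316/Re^0.25 = 0.316/119780^0.25 = 0.016986 (Blasius is strictly valid for Re ≲ 1e5; used here as the smooth-pipe estimate the problem specifies)
(b) Darcy-Weisbach: ΔP = f·(L/D)·½ρV²/1000 = 0.016986·(68/0.106)·½·1000·1.13²/1000 = 6.957 kPa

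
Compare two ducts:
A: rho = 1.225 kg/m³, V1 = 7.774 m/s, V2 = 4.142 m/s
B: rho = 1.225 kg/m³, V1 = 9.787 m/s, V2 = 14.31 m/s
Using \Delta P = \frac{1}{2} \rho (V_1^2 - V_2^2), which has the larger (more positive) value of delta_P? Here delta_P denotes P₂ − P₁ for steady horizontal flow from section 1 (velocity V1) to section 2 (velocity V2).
delta_P(A) = 0.02651 kPa, delta_P(B) = -0.06676 kPa. Answer: A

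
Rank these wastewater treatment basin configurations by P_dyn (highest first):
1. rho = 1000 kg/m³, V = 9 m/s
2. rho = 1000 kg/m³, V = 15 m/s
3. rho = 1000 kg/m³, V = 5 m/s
Case 1: P_dyn = 40.5 kPa
Case 2: P_dyn = 112.5 kPa
Case 3: P_dyn = 12.5 kPa
Ranking (highest first): 2, 1, 3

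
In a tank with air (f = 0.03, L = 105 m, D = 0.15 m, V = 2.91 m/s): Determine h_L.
Formula: h_L = f \frac{L}{D} \frac{V^2}{2g}
h_L = 0.03·(105/0.15)·2.91²/(2·9.81) = 9.064 m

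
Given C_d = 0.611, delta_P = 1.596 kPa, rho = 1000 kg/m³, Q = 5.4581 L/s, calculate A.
Formula: Q = C_d A \sqrt{\frac{2 \Delta P}{\rho}}
Substituting knowns: 5.4581 = 0.611·A·√(2·(1.596·1000)/1000)·1000
Solving for A: A = (5.4581/1000)/(0.611·√(2·(1.596·1000)/1000)) = 0.005 m²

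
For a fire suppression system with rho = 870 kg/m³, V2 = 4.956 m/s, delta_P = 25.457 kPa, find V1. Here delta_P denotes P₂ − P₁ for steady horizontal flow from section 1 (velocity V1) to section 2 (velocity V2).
Formula: \Delta P = \frac{1}{2} \rho (V_1^2 - V_2^2)
Substituting knowns: 25.457 = 0.5·870·(V1² − 4.956²)/1000
Solving for V1: V1 = √(4.956² + 2·(25.457·1000)/870) = 9.115 m/s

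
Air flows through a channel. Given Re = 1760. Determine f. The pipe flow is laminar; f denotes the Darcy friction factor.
Formula: f = \frac{64}{Re}
f = 64/1760 = 0.03636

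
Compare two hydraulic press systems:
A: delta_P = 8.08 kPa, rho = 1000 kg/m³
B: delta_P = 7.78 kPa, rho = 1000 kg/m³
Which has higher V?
V(A) = 4.02 m/s, V(B) = 3.945 m/s. Answer: A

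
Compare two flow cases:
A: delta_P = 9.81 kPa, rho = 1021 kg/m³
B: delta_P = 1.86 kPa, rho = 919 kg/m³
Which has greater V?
V(A) = 4.384 m/s, V(B) = 2.012 m/s. Answer: A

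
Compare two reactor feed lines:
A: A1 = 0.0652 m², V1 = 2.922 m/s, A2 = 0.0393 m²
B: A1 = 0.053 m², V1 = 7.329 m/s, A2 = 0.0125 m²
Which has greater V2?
V2(A) = 4.848 m/s, V2(B) = 31.07 m/s. Answer: B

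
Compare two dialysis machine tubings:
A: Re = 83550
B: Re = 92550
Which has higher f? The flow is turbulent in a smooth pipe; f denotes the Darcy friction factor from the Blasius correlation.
f(A) = 0.01859, f(B) = 0.01812. Answer: A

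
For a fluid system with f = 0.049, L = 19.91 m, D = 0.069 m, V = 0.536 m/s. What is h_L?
Formula: h_L = f \frac{L}{D} \frac{V^2}{2g}
h_L = 0.049·(19.91/0.069)·0.536²/(2·9.81) = 0.207 m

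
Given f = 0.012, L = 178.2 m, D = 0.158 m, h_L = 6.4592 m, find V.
Formula: h_L = f \frac{L}{D} \frac{V^2}{2g}
Substituting knowns: 6.4592 = 0.012·(178.2/0.158)·V²/(2·9.81)
Solving for V: V = √(6.4592·2·9.81/(0.012·(178.2/0.158))) = 3.06 m/s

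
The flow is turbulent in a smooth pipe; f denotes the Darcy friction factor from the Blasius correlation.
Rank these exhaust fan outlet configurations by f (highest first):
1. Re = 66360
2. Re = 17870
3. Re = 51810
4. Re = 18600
Case 1: f = 0.01969
Case 2: f = 0.02733
Case 3: f = 0.02095
Case 4: f = 0.02706
Ranking (highest first): 2, 4, 3, 1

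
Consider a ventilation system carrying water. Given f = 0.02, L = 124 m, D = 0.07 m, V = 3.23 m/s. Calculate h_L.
Formula: h_L = f \frac{L}{D} \frac{V^2}{2g}
h_L = 0.02·(124/0.07)·3.23²/(2·9.81) = 18.84 m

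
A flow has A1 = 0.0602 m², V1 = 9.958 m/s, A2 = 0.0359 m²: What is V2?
Formula: V_2 = \frac{A_1 V_1}{A_2}
V2 = 0.0602·9.958/0.0359 = 16.7 m/s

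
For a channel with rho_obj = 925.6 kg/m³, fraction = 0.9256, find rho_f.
Formula: f_{sub} = \frac{\rho_{obj}}{\rho_f}
Substituting knowns: 0.9256 = 925.6/rho_f
Solving for rho_f: rho_f = 925.6/0.9256 = 1000 kg/m³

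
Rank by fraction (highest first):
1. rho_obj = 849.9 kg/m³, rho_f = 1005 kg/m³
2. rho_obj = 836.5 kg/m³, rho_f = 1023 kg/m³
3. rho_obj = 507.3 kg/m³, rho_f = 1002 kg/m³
Case 1: fraction = 0.8457
Case 2: fraction = 0.8177
Case 3: fraction = 0.5063
Ranking (highest first): 1, 2, 3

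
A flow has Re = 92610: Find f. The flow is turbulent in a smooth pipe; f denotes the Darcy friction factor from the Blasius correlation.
Formula: f = \frac{0.316}{Re^{0.25}}
f = 0.316/92610^0.25 = 0.01811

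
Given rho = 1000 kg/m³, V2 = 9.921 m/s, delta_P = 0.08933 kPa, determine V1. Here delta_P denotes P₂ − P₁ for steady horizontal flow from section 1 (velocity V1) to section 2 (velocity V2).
Formula: \Delta P = \frac{1}{2} \rho (V_1^2 - V_2^2)
Substituting knowns: 0.08933 = 0.5·1000·(V1² − 9.921²)/1000
Solving for V1: V1 = √(9.921² + 2·(0.08933·1000)/1000) = 9.93 m/s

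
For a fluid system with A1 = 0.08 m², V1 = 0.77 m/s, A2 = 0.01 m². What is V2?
Formula: V_2 = \frac{A_1 V_1}{A_2}
V2 = 0.08·0.77/0.01 = 6.16 m/s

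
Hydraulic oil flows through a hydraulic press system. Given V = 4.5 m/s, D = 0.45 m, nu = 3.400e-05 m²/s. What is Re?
Formula: Re = \frac{V D}{\nu}
Re = 4.5·0.45/3.400e-05 = 59559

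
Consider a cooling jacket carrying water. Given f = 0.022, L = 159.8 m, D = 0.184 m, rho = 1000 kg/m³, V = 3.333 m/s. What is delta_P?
Formula: \Delta P = f \frac{L}{D} \frac{\rho V^2}{2}
delta_P = 0.022·(159.8/0.184)·0.5·1000·3.333²/1000 = 106.1 kPa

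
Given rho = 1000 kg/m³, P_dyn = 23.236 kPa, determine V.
Formula: P_{dyn} = \frac{1}{2} \rho V^2
Substituting knowns: 23.236 = 0.5·1000·V²/1000
Solving for V: V = √(2·(23.236·1000)/1000) = 6.817 m/s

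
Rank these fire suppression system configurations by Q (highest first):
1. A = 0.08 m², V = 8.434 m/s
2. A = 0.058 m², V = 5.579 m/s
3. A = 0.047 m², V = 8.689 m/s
Case 1: Q = 674.7 L/s
Case 2: Q = 323.6 L/s
Case 3: Q = 408.4 L/s
Ranking (highest first): 1, 3, 2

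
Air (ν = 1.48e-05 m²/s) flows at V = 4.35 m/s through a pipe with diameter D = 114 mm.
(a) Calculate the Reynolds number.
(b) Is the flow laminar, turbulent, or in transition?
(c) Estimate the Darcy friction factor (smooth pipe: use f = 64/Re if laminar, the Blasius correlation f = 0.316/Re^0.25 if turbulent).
(a) Re = V·D/ν = 4.35·0.114/1.48e-05 = 33507
(b) Flow regime: turbulent (Re > 4000)
(c) Friction factor: f = 0.316/Re^0.25 = 0.316/33507^0.25 = 0.02336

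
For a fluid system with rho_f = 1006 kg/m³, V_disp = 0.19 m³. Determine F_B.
Formula: F_B = \rho_f g V_{disp}
F_B = 1006·9.81·0.19 = 1875 N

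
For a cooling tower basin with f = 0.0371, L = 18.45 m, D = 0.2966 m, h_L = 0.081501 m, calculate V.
Formula: h_L = f \frac{L}{D} \frac{V^2}{2g}
Substituting knowns: 0.081501 = 0.0371·(18.45/0.2966)·V²/(2·9.81)
Solving for V: V = √(0.081501·2·9.81/(0.0371·(18.45/0.2966))) = 0.8324 m/s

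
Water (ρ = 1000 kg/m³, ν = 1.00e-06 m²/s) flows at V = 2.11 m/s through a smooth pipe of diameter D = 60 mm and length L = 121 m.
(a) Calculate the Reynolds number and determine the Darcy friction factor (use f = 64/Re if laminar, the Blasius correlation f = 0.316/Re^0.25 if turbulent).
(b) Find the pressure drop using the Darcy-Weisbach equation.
(a) Re = V·D/ν = 2.11·0.06/1.00e-06 = 126600 → turbulent (Re > 4000); f = 0.316/Re^0.25 = 0.316/126600^0.25 = 0.016752 (Blasius is strictly valid for Re ≲ 1e5; used here as the smooth-pipe estimate the problem specifies)
(b) Darcy-Weisbach: ΔP = f·(L/D)·½ρV²/1000 = 0.016752·(121/0.060)·½·1000·2.11²/1000 = 75.2 kPa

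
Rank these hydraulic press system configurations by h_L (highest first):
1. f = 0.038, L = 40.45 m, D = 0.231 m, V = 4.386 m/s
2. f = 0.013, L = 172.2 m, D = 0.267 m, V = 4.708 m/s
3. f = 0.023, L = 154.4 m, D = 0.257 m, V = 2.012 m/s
Case 1: h_L = 6.524 m
Case 2: h_L = 9.472 m
Case 3: h_L = 2.851 m
Ranking (highest first): 2, 1, 3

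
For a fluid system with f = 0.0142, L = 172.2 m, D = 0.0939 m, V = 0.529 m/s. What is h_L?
Formula: h_L = f \frac{L}{D} \frac{V^2}{2g}
h_L = 0.0142·(172.2/0.0939)·0.529²/(2·9.81) = 0.3714 m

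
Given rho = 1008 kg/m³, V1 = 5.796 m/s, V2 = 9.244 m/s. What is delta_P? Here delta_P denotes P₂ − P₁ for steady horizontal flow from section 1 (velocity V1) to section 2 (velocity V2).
Formula: \Delta P = \frac{1}{2} \rho (V_1^2 - V_2^2)
delta_P = 0.5·1008·(5.796² − 9.244²)/1000 = -26.14 kPa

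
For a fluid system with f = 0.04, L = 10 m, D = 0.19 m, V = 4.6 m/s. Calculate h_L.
Formula: h_L = f \frac{L}{D} \frac{V^2}{2g}
h_L = 0.04·(10/0.19)·4.6²/(2·9.81) = 2.271 m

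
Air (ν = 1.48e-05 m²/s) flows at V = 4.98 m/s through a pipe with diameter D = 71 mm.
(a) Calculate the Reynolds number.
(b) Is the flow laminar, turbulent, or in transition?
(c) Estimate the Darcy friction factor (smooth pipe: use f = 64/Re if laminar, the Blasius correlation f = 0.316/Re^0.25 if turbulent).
(a) Re = V·D/ν = 4.98·0.071/1.48e-05 = 23891
(b) Flow regime: turbulent (Re > 4000)
(c) Friction factor: f = 0.316/Re^0.25 = 0.316/23891^0.25 = 0.02542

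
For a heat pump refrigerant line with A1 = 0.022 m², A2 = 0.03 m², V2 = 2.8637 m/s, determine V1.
Formula: V_2 = \frac{A_1 V_1}{A_2}
Substituting knowns: 2.8637 = 0.022·V1/0.03
Solving for V1: V1 = 2.8637·0.03/0.022 = 3.905 m/s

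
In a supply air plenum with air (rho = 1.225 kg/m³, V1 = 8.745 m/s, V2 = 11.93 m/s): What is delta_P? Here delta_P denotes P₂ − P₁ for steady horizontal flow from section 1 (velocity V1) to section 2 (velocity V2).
Formula: \Delta P = \frac{1}{2} \rho (V_1^2 - V_2^2)
delta_P = 0.5·1.225·(8.745² − 11.93²)/1000 = -0.04033 kPa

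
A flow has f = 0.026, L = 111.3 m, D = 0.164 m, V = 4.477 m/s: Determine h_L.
Formula: h_L = f \frac{L}{D} \frac{V^2}{2g}
h_L = 0.026·(111.3/0.164)·4.477²/(2·9.81) = 18.03 m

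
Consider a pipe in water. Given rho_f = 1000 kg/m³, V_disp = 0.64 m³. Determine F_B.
Formula: F_B = \rho_f g V_{disp}
F_B = 1000·9.81·0.64 = 6278 N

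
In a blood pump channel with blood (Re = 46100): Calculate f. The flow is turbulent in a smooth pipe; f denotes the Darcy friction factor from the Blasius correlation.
Formula: f = \frac{0.316}{Re^{0.25}}
f = 0.316/46100^0.25 = 0.02157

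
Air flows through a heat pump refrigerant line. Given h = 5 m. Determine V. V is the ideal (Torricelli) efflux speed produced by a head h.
Formula: V = \sqrt{2 g h}
V = √(2·9.81·5) = 9.905 m/s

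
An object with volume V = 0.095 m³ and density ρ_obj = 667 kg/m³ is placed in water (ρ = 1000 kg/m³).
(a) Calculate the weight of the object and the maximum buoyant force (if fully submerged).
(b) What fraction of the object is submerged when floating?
(a) W=rho_obj*g*V=667*9.81*0.095=621.6 N; F_B(max)=rho*g*V=1000*9.81*0.095=932.0 N
(b) Floating fraction=rho_obj/rho=667/1000=0.667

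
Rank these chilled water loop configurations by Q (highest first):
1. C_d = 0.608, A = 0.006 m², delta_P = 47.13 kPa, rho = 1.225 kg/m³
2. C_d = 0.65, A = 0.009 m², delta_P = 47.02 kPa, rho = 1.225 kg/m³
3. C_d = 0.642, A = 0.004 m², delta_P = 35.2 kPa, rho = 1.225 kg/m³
Case 1: Q = 1012 L/s
Case 2: Q = 1621 L/s
Case 3: Q = 615.6 L/s
Ranking (highest first): 2, 1, 3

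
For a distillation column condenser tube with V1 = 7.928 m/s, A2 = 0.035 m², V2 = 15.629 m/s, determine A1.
Formula: V_2 = \frac{A_1 V_1}{A_2}
Substituting knowns: 15.629 = A1·7.928/0.035
Solving for A1: A1 = 15.629·0.035/7.928 = 0.069 m²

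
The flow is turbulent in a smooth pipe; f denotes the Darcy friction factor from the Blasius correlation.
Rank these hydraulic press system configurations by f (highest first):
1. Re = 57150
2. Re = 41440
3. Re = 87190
Case 1: f = 0.02044
Case 2: f = 0.02215
Case 3: f = 0.01839
Ranking (highest first): 2, 1, 3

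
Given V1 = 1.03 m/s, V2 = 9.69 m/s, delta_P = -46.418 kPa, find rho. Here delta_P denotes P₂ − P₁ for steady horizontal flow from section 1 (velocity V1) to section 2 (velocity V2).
Formula: \Delta P = \frac{1}{2} \rho (V_1^2 - V_2^2)
Substituting knowns: -46.418 = 0.5·rho·(1.03² − 9.69²)/1000
Solving for rho: rho = 2·(-46.418·1000)/(1.03² − 9.69²) = 1000 kg/m³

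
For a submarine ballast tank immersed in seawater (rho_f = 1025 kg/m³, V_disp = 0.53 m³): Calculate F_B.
Formula: F_B = \rho_f g V_{disp}
F_B = 1025·9.81·0.53 = 5329 N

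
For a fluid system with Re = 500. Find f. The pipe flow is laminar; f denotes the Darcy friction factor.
Formula: f = \frac{64}{Re}
f = 64/500 = 0.128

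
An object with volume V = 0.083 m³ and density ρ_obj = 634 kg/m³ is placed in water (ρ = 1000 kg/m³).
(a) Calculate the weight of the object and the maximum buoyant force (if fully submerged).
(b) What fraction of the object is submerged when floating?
(a) W=rho_obj*g*V=634*9.81*0.083=516.2 N; F_B(max)=rho*g*V=1000*9.81*0.083=814.2 N
(b) Floating fraction=rho_obj/rho=634/1000=0.634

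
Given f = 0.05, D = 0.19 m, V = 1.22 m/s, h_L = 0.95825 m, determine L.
Formula: h_L = f \frac{L}{D} \frac{V^2}{2g}
Substituting knowns: 0.95825 = 0.05·(L/0.19)·1.22²/(2·9.81)
Solving for L: L = 0.95825·2·9.81·0.19/(0.05·1.22²) = 48 m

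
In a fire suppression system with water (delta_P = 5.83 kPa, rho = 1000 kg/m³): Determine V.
Formula: V = \sqrt{\frac{2 \Delta P}{\rho}}
V = √(2·(5.83·1000)/1000) = 3.415 m/s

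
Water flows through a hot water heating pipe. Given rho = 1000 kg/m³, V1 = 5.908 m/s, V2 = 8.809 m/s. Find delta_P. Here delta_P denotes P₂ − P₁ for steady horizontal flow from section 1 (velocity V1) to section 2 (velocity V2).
Formula: \Delta P = \frac{1}{2} \rho (V_1^2 - V_2^2)
delta_P = 0.5·1000·(5.908² − 8.809²)/1000 = -21.35 kPa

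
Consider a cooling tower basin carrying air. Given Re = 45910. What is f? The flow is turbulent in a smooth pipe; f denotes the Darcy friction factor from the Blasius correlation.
Formula: f = \frac{0.316}{Re^{0.25}}
f = 0.316/45910^0.25 = 0.02159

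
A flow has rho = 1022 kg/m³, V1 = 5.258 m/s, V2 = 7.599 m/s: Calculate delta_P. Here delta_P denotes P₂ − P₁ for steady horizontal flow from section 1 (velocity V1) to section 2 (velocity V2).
Formula: \Delta P = \frac{1}{2} \rho (V_1^2 - V_2^2)
delta_P = 0.5·1022·(5.258² − 7.599²)/1000 = -15.38 kPa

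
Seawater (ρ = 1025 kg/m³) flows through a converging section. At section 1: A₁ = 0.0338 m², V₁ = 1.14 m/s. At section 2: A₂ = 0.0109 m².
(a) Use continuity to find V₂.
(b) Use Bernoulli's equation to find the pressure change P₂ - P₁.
(a) Continuity: A₁V₁=A₂V₂ -> V₂=A₁V₁/A₂=0.0338*1.14/0.0109=3.54 m/s
(b) Bernoulli: P₂-P₁=0.5*rho*(V₁^2-V₂^2)/1000=0.5*1025*(1.14^2-3.54^2)/1000=-5.756 kPa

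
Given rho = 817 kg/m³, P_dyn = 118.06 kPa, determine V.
Formula: P_{dyn} = \frac{1}{2} \rho V^2
Substituting knowns: 118.06 = 0.5·817·V²/1000
Solving for V: V = √(2·(118.06·1000)/817) = 17 m/s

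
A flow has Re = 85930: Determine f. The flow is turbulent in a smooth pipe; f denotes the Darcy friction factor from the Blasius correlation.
Formula: f = \frac{0.316}{Re^{0.25}}
f = 0.316/85930^0.25 = 0.01846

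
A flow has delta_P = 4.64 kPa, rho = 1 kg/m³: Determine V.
Formula: V = \sqrt{\frac{2 \Delta P}{\rho}}
V = √(2·(4.64·1000)/1) = 96.33 m/s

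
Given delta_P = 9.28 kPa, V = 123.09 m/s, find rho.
Formula: V = \sqrt{\frac{2 \Delta P}{\rho}}
Substituting knowns: 123.09 = √(2·(9.28·1000)/rho)
Solving for rho: rho = 2·(9.28·1000)/123.09² = 1.225 kg/m³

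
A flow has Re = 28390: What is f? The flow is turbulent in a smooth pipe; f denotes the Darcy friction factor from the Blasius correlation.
Formula: f = \frac{0.316}{Re^{0.25}}
f = 0.316/28390^0.25 = 0.02434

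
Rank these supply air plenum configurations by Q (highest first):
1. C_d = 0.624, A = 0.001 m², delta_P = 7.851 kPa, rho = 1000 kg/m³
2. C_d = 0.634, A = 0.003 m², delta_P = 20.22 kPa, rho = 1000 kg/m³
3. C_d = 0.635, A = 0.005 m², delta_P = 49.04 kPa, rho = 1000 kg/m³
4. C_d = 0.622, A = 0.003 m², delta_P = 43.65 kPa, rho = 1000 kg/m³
Case 1: Q = 2.473 L/s
Case 2: Q = 12.1 L/s
Case 3: Q = 31.44 L/s
Case 4: Q = 17.43 L/s
Ranking (highest first): 3, 4, 2, 1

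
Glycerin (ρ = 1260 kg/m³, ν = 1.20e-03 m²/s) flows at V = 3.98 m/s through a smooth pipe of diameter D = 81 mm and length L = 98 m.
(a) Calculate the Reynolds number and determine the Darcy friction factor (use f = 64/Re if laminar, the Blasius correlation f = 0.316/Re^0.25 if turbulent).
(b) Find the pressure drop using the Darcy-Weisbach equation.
(a) Re = V·D/ν = 3.98·0.081/1.20e-03 = 268.65 → laminar (Re < 2300); f = 64/Re = 64/268.65 = 0.23823
(b) Darcy-Weisbach: ΔP = f·(L/D)·½ρV²/1000 = 0.23823·(98/0.081)·½·1260·3.98²/1000 = 2876 kPa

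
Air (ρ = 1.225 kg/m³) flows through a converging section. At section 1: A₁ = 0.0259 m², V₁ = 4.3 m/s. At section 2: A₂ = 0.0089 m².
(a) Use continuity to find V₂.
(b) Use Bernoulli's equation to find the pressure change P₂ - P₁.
(a) Continuity: A₁V₁=A₂V₂ -> V₂=A₁V₁/A₂=0.0259*4.3/0.0089=12.51 m/s
(b) Bernoulli: P₂-P₁=0.5*rho*(V₁^2-V₂^2)/1000=0.5*1.225*(4.3^2-12.51^2)/1000=-0.08453 kPa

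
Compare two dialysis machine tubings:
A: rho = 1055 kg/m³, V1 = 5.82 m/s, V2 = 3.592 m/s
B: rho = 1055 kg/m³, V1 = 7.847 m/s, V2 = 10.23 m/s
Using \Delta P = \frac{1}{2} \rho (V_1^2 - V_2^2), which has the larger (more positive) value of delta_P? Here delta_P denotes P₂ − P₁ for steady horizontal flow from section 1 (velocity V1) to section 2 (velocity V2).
delta_P(A) = 11.06 kPa, delta_P(B) = -22.72 kPa. Answer: A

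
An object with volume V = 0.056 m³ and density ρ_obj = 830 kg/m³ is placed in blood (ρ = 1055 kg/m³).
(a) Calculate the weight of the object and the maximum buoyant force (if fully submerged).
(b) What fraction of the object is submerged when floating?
(a) W=rho_obj*g*V=830*9.81*0.056=456.0 N; F_B(max)=rho*g*V=1055*9.81*0.056=579.6 N
(b) Floating fraction=rho_obj/rho=830/1055=0.787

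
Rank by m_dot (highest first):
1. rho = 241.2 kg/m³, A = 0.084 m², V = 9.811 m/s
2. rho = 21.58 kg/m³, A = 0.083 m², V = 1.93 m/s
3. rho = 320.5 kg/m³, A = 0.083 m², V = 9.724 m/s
Case 1: m_dot = 198.8 kg/s
Case 2: m_dot = 3.457 kg/s
Case 3: m_dot = 258.7 kg/s
Ranking (highest first): 3, 1, 2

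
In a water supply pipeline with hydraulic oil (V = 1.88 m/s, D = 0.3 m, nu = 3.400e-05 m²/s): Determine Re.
Formula: Re = \frac{V D}{\nu}
Re = 1.88·0.3/3.400e-05 = 16588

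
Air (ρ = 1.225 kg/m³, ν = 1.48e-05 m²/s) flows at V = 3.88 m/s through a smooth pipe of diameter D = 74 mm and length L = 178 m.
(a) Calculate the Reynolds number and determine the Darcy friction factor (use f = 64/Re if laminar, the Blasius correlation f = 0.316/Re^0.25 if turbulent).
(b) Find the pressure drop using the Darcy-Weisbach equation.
(a) Re = V·D/ν = 3.88·0.074/1.48e-05 = 19400 → turbulent (Re > 4000); f = 0.316/Re^0.25 = 0.316/19400^0.25 = 0.026775
(b) Darcy-Weisbach: ΔP = f·(L/D)·½ρV²/1000 = 0.026775·(178/0.074)·½·1.225·3.88²/1000 = 0.5939 kPa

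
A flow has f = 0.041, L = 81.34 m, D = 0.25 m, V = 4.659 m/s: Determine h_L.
Formula: h_L = f \frac{L}{D} \frac{V^2}{2g}
h_L = 0.041·(81.34/0.25)·4.659²/(2·9.81) = 14.76 m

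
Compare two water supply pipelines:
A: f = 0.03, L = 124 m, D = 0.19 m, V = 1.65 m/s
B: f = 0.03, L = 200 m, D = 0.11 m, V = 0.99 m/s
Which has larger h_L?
h_L(A) = 2.717 m, h_L(B) = 2.725 m. Answer: B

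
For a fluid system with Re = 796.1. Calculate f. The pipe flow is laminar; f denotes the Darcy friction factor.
Formula: f = \frac{64}{Re}
f = 64/796.1 = 0.08039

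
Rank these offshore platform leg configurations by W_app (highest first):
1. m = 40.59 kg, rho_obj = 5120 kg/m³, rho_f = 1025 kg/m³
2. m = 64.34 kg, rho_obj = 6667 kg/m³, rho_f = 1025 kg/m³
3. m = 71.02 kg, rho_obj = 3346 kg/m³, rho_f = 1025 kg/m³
Case 1: W_app = 318.5 N
Case 2: W_app = 534.1 N
Case 3: W_app = 483.3 N
Ranking (highest first): 2, 3, 1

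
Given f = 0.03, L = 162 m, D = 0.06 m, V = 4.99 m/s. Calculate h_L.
Formula: h_L = f \frac{L}{D} \frac{V^2}{2g}
h_L = 0.03·(162/0.06)·4.99²/(2·9.81) = 102.8 m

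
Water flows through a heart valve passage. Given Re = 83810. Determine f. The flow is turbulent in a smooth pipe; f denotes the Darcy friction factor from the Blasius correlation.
Formula: f = \frac{0.316}{Re^{0.25}}
f = 0.316/83810^0.25 = 0.01857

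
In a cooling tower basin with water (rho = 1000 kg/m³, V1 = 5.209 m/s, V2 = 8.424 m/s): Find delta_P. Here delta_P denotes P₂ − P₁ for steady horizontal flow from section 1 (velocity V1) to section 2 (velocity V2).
Formula: \Delta P = \frac{1}{2} \rho (V_1^2 - V_2^2)
delta_P = 0.5·1000·(5.209² − 8.424²)/1000 = -21.92 kPa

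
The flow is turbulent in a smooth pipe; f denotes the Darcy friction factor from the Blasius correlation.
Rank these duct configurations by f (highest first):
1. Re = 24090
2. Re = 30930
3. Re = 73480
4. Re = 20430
Case 1: f = 0.02536
Case 2: f = 0.02383
Case 3: f = 0.01919
Case 4: f = 0.02643
Ranking (highest first): 4, 1, 2, 3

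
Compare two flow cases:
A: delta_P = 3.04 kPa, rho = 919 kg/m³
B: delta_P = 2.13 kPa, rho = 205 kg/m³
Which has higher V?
V(A) = 2.572 m/s, V(B) = 4.559 m/s. Answer: B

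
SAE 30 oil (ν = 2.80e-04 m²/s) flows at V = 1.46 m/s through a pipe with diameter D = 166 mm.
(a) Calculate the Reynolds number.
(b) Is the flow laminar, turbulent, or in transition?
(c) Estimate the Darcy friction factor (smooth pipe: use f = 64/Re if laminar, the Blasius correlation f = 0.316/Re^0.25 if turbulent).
(a) Re = V·D/ν = 1.46·0.166/2.80e-04 = 865.57
(b) Flow regime: laminar (Re < 2300)
(c) Friction factor: f = 64/Re = 64/865.57 = 0.07394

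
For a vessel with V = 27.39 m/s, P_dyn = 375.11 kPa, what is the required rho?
Formula: P_{dyn} = \frac{1}{2} \rho V^2
Substituting knowns: 375.11 = 0.5·rho·27.39²/1000
Solving for rho: rho = 2·(375.11·1000)/27.39² = 1000 kg/m³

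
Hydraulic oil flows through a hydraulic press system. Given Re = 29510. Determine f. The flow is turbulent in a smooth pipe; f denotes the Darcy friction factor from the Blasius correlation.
Formula: f = \frac{0.316}{Re^{0.25}}
f = 0.316/29510^0.25 = 0.02411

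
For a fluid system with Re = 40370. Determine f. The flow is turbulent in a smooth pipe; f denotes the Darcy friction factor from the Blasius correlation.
Formula: f = \frac{0.316}{Re^{0.25}}
f = 0.316/40370^0.25 = 0.02229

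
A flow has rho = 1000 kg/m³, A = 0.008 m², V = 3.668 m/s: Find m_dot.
Formula: \dot{m} = \rho A V
m_dot = 1000·0.008·3.668 = 29.34 kg/s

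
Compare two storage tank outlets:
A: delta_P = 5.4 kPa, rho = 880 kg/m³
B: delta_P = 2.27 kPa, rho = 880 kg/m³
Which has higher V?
V(A) = 3.503 m/s, V(B) = 2.271 m/s. Answer: A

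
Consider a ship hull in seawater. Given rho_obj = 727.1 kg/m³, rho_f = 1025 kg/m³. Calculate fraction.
Formula: f_{sub} = \frac{\rho_{obj}}{\rho_f}
fraction = 727.1/1025 = 0.7094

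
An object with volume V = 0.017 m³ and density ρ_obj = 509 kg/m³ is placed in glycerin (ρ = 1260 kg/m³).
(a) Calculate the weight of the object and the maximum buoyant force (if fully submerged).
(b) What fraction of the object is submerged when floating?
(a) W=rho_obj*g*V=509*9.81*0.017=84.9 N; F_B(max)=rho*g*V=1260*9.81*0.017=210.1 N
(b) Floating fraction=rho_obj/rho=509/1260=0.404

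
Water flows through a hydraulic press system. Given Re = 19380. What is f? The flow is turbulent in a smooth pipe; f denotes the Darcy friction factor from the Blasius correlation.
Formula: f = \frac{0.316}{Re^{0.25}}
f = 0.316/19380^0.25 = 0.02678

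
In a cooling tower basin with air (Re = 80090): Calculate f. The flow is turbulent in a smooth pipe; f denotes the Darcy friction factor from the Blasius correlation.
Formula: f = \frac{0.316}{Re^{0.25}}
f = 0.316/80090^0.25 = 0.01878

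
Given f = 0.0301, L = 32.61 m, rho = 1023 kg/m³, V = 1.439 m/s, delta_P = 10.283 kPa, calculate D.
Formula: \Delta P = f \frac{L}{D} \frac{\rho V^2}{2}
Substituting knowns: 10.283 = 0.0301·(32.61/D)·0.5·1023·1.439²/1000
Solving for D: D = 0.0301·32.61·0.5·1023·1.439²/(10.283·1000) = 0.1011 m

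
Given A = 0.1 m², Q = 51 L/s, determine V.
Formula: Q = A V
Substituting knowns: 51 = 0.1·V·1000
Solving for V: V = (51/1000)/0.1 = 0.51 m/s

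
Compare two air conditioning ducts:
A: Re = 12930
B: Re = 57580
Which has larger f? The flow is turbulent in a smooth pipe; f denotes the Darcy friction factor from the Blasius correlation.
f(A) = 0.02963, f(B) = 0.0204. Answer: A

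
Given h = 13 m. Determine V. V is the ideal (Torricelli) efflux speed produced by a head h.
Formula: V = \sqrt{2 g h}
V = √(2·9.81·13) = 15.97 m/s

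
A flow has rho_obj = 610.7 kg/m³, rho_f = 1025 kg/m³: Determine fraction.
Formula: f_{sub} = \frac{\rho_{obj}}{\rho_f}
fraction = 610.7/1025 = 0.5958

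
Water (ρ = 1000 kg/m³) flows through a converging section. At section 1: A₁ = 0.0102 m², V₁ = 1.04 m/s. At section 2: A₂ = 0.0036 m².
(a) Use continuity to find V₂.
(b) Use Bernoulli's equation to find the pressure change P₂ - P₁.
(a) Continuity: A₁V₁=A₂V₂ -> V₂=A₁V₁/A₂=0.0102*1.04/0.0036=2.95 m/s
(b) Bernoulli: P₂-P₁=0.5*rho*(V₁^2-V₂^2)/1000=0.5*1000*(1.04^2-2.95^2)/1000=-3.81 kPa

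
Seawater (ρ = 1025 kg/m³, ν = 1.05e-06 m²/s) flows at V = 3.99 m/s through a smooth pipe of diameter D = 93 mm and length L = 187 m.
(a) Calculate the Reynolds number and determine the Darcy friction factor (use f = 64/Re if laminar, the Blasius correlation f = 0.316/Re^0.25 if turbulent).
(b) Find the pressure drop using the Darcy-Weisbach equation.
(a) Re = V·D/ν = 3.99·0.093/1.05e-06 = 353400 → turbulent (Re > 4000); f = 0.316/Re^0.25 = 0.316/353400^0.25 = 0.01296 (Blasius is strictly valid for Re ≲ 1e5; used here as the smooth-pipe estimate the problem specifies)
(b) Darcy-Weisbach: ΔP = f·(L/D)·½ρV²/1000 = 0.01296·(187/0.093)·½·1025·3.99²/1000 = 212.6 kPa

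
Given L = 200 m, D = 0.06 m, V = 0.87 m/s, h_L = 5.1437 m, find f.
Formula: h_L = f \frac{L}{D} \frac{V^2}{2g}
Substituting knowns: 5.1437 = f·(200/0.06)·0.87²/(2·9.81)
Solving for f: f = 5.1437·2·9.81/((200/0.06)·0.87²) = 0.04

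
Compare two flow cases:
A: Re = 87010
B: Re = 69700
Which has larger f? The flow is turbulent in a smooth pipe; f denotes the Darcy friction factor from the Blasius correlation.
f(A) = 0.0184, f(B) = 0.01945. Answer: B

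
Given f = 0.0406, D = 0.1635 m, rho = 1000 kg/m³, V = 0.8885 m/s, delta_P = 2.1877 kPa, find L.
Formula: \Delta P = f \frac{L}{D} \frac{\rho V^2}{2}
Substituting knowns: 2.1877 = 0.0406·(L/0.1635)·0.5·1000·0.8885²/1000
Solving for L: L = (2.1877·1000)·0.1635/(0.0406·0.5·1000·0.8885²) = 22.32 m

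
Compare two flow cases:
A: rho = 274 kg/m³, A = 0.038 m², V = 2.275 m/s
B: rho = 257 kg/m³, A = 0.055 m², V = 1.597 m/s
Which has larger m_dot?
m_dot(A) = 23.69 kg/s, m_dot(B) = 22.57 kg/s. Answer: A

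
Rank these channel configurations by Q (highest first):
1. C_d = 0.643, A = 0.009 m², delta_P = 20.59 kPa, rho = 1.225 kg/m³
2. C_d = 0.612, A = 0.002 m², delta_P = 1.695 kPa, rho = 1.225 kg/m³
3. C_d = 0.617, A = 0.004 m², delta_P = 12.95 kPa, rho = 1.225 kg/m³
Case 1: Q = 1061 L/s
Case 2: Q = 64.39 L/s
Case 3: Q = 358.9 L/s
Ranking (highest first): 1, 3, 2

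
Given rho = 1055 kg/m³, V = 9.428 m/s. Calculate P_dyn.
Formula: P_{dyn} = \frac{1}{2} \rho V^2
P_dyn = 0.5·1055·9.428²/1000 = 46.89 kPa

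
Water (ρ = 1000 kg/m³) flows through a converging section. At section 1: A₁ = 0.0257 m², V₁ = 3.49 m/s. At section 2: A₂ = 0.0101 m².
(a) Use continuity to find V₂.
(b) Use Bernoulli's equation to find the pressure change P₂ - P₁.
(a) Continuity: A₁V₁=A₂V₂ -> V₂=A₁V₁/A₂=0.0257*3.49/0.0101=8.88 m/s
(b) Bernoulli: P₂-P₁=0.5*rho*(V₁^2-V₂^2)/1000=0.5*1000*(3.49^2-8.88^2)/1000=-33.34 kPa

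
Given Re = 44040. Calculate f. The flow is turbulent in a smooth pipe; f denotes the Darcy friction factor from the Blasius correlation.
Formula: f = \frac{0.316}{Re^{0.25}}
f = 0.316/44040^0.25 = 0.02181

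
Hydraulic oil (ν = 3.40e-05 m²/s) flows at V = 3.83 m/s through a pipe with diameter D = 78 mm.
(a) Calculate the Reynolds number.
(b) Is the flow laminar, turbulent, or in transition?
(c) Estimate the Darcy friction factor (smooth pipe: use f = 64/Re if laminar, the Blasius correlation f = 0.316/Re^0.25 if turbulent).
(a) Re = V·D/ν = 3.83·0.078/3.40e-05 = 8786.5
(b) Flow regime: turbulent (Re > 4000)
(c) Friction factor: f = 0.316/Re^0.25 = 0.316/8786.5^0.25 = 0.03264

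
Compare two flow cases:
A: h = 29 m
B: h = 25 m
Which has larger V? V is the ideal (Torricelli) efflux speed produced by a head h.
V(A) = 23.85 m/s, V(B) = 22.15 m/s. Answer: A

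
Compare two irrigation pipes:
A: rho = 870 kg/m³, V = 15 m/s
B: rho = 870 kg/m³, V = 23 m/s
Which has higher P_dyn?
P_dyn(A) = 97.88 kPa, P_dyn(B) = 230.1 kPa. Answer: B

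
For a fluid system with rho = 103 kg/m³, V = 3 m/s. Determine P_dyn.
Formula: P_{dyn} = \frac{1}{2} \rho V^2
P_dyn = 0.5·103·3²/1000 = 0.4635 kPa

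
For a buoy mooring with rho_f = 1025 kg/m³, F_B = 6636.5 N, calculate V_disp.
Formula: F_B = \rho_f g V_{disp}
Substituting knowns: 6636.5 = 1025·9.81·V_disp
Solving for V_disp: V_disp = 6636.5/(1025·9.81) = 0.66 m³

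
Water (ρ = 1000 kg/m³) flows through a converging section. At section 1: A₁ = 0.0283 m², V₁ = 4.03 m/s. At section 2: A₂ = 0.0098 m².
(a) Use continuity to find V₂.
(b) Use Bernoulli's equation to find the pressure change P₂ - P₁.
(a) Continuity: A₁V₁=A₂V₂ -> V₂=A₁V₁/A₂=0.0283*4.03/0.0098=11.64 m/s
(b) Bernoulli: P₂-P₁=0.5*rho*(V₁^2-V₂^2)/1000=0.5*1000*(4.03^2-11.64^2)/1000=-59.62 kPa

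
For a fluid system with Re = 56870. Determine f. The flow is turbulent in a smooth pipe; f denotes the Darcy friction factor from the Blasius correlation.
Formula: f = \frac{0.316}{Re^{0.25}}
f = 0.316/56870^0.25 = 0.02046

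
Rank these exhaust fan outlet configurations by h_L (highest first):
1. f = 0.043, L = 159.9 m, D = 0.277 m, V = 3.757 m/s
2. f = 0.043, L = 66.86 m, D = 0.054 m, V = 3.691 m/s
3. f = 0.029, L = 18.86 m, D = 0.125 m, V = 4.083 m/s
Case 1: h_L = 17.86 m
Case 2: h_L = 36.97 m
Case 3: h_L = 3.718 m
Ranking (highest first): 2, 1, 3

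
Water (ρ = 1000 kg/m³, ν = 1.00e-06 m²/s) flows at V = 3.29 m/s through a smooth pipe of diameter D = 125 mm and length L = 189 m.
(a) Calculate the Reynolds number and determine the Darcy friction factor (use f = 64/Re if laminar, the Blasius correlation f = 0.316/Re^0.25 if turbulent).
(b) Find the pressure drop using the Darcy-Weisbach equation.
(a) Re = V·D/ν = 3.29·0.125/1.00e-06 = 411250 → turbulent (Re > 4000); f = 0.316/Re^0.25 = 0.316/411250^0.25 = 0.012478 (Blasius is strictly valid for Re ≲ 1e5; used here as the smooth-pipe estimate the problem specifies)
(b) Darcy-Weisbach: ΔP = f·(L/D)·½ρV²/1000 = 0.012478·(189/0.125)·½·1000·3.29²/1000 = 102.1 kPa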